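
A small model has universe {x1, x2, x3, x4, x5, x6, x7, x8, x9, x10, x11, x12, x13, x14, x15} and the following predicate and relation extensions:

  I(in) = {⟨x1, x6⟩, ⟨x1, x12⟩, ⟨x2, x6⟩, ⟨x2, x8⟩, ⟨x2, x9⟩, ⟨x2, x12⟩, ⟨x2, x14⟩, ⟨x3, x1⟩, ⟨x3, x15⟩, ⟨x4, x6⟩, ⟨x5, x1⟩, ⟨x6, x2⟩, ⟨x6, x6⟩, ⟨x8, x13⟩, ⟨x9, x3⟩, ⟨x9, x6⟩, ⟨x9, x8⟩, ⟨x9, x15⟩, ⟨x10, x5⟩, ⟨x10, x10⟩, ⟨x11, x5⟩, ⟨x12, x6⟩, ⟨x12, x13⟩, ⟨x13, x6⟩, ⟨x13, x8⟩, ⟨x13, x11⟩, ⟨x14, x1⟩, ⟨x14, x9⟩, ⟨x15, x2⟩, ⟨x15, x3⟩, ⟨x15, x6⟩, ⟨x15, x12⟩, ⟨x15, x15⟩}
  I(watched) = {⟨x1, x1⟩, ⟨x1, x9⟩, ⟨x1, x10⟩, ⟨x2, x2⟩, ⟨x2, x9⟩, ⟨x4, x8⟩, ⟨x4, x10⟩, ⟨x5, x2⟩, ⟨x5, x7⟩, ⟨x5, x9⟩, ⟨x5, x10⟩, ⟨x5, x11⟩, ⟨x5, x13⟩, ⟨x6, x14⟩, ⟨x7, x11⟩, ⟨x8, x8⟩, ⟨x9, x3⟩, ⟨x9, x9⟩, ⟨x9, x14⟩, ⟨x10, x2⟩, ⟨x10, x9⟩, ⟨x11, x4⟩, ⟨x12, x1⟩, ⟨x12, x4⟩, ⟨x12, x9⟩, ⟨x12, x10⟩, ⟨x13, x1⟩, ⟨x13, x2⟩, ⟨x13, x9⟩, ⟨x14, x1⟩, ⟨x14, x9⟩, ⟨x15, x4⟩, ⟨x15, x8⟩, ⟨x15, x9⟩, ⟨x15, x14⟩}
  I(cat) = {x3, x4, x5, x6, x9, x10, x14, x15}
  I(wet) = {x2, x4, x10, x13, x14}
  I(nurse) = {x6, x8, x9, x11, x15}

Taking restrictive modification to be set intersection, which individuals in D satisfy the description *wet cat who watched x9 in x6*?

{ }

⟦who watched x9⟧ = {x : ⟨x, x9⟩ ∈ ⟦watched⟧} = {x1, x2, x5, x9, x10, x12, x13, x14, x15}
⟦in x6⟧ = {x : ⟨x, x6⟩ ∈ ⟦in⟧} = {x1, x2, x4, x6, x9, x12, x13, x15}
⟦cat⟧ = {x3, x4, x5, x6, x9, x10, x14, x15}
… ∩ ⟦who watched x9⟧ = {x3, x4, x5, x6, x9, x10, x14, x15} ∩ {x1, x2, x5, x9, x10, x12, x13, x14, x15} = {x5, x9, x10, x14, x15}
… ∩ ⟦in x6⟧ = {x5, x9, x10, x14, x15} ∩ {x1, x2, x4, x6, x9, x12, x13, x15} = {x9, x15}
… ∩ ⟦wet⟧ = {x9, x15} ∩ {x2, x4, x10, x13, x14} = ∅
So ⟦wet cat who watched x9 in x6⟧ = { }.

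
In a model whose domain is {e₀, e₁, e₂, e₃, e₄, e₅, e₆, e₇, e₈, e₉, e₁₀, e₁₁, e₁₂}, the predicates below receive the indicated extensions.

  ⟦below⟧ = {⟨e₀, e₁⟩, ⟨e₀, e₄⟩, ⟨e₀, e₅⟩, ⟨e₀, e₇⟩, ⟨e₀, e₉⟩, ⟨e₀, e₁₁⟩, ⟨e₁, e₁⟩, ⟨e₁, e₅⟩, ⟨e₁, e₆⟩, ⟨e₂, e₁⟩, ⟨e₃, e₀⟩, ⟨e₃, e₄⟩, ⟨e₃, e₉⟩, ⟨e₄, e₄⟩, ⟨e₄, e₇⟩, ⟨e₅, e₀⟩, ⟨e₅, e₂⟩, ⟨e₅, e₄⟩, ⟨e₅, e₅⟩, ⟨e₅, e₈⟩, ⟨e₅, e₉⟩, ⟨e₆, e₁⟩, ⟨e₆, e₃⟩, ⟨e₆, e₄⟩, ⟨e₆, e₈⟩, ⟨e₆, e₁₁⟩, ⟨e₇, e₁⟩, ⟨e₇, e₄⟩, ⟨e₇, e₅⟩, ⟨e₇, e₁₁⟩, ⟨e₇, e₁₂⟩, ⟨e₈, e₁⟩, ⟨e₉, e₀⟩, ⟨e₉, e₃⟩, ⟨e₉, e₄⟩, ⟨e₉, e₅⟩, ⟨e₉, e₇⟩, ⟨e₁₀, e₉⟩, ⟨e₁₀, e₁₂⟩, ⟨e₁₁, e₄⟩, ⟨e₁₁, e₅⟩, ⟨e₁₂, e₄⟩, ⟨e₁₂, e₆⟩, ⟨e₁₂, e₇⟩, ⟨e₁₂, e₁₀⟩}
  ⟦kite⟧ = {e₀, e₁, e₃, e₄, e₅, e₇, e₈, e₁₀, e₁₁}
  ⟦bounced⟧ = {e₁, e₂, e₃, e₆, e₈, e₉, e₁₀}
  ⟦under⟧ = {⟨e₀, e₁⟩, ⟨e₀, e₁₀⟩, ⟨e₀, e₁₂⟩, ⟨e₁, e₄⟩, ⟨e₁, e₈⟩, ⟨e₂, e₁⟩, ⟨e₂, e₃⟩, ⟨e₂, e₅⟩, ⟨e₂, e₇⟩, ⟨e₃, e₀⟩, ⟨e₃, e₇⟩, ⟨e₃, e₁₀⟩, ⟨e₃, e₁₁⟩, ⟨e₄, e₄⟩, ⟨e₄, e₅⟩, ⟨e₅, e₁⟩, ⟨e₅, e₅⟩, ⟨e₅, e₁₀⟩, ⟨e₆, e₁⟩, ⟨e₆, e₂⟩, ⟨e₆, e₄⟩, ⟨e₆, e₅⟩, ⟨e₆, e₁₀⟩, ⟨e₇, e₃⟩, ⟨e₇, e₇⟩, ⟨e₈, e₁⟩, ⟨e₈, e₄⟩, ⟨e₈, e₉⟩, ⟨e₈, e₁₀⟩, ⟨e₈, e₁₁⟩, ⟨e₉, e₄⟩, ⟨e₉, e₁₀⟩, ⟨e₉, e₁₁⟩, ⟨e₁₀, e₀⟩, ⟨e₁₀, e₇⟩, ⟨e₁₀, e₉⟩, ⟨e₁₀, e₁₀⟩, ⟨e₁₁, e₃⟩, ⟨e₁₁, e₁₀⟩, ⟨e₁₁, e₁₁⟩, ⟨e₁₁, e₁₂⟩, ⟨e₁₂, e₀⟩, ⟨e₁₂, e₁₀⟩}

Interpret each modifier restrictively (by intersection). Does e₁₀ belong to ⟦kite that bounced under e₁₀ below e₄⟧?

⟦that bounced⟧ = ⟦bounced⟧ = {e₁, e₂, e₃, e₆, e₈, e₉, e₁₀}
⟦under e₁₀⟧ = {x : ⟨x, e₁₀⟩ ∈ ⟦under⟧} = {e₀, e₃, e₅, e₆, e₈, e₉, e₁₀, e₁₁, e₁₂}
⟦below e₄⟧ = {x : ⟨x, e₄⟩ ∈ ⟦below⟧} = {e₀, e₃, e₄, e₅, e₆, e₇, e₉, e₁₁, e₁₂}
⟦kite⟧ = {e₀, e₁, e₃, e₄, e₅, e₇, e₈, e₁₀, e₁₁}
… ∩ ⟦that bounced⟧ = {e₀, e₁, e₃, e₄, e₅, e₇, e₈, e₁₀, e₁₁} ∩ {e₁, e₂, e₃, e₆, e₈, e₉, e₁₀} = {e₁, e₃, e₈, e₁₀}
… ∩ ⟦under e₁₀⟧ = {e₁, e₃, e₈, e₁₀} ∩ {e₀, e₃, e₅, e₆, e₈, e₉, e₁₀, e₁₁, e₁₂} = {e₃, e₈, e₁₀}
… ∩ ⟦below e₄⟧ = {e₃, e₈, e₁₀} ∩ {e₀, e₃, e₄, e₅, e₆, e₇, e₉, e₁₁, e₁₂} = {e₃}
⟦kite that bounced under e₁₀ below e₄⟧ = {e₃}; e₁₀ ∉ this set.

no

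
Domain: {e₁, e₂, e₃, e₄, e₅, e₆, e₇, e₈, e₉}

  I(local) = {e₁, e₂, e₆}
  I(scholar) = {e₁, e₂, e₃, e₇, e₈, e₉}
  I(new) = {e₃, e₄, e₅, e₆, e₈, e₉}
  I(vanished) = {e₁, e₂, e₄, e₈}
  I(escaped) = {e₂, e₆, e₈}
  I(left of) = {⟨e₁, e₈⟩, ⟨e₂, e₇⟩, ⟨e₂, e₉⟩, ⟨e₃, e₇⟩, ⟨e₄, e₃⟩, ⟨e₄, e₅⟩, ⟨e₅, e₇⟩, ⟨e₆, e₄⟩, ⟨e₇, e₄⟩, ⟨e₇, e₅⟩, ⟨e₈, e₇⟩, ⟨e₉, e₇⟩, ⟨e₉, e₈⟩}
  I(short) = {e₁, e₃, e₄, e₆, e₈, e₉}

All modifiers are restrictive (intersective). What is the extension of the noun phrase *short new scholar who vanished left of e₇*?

⟦who vanished⟧ = ⟦vanished⟧ = {e₁, e₂, e₄, e₈}
⟦left of e₇⟧ = {x : ⟨x, e₇⟩ ∈ ⟦left of⟧} = {e₂, e₃, e₅, e₈, e₉}
⟦scholar⟧ = {e₁, e₂, e₃, e₇, e₈, e₉}
… ∩ ⟦who vanished⟧ = {e₁, e₂, e₃, e₇, e₈, e₉} ∩ {e₁, e₂, e₄, e₈} = {e₁, e₂, e₈}
… ∩ ⟦left of e₇⟧ = {e₁, e₂, e₈} ∩ {e₂, e₃, e₅, e₈, e₉} = {e₂, e₈}
… ∩ ⟦short⟧ = {e₂, e₈} ∩ {e₁, e₃, e₄, e₆, e₈, e₉} = {e₈}
… ∩ ⟦new⟧ = {e₈} ∩ {e₃, e₄, e₅, e₆, e₈, e₉} = {e₈}
So ⟦short new scholar who vanished left of e₇⟧ = {e₈}.

{e₈}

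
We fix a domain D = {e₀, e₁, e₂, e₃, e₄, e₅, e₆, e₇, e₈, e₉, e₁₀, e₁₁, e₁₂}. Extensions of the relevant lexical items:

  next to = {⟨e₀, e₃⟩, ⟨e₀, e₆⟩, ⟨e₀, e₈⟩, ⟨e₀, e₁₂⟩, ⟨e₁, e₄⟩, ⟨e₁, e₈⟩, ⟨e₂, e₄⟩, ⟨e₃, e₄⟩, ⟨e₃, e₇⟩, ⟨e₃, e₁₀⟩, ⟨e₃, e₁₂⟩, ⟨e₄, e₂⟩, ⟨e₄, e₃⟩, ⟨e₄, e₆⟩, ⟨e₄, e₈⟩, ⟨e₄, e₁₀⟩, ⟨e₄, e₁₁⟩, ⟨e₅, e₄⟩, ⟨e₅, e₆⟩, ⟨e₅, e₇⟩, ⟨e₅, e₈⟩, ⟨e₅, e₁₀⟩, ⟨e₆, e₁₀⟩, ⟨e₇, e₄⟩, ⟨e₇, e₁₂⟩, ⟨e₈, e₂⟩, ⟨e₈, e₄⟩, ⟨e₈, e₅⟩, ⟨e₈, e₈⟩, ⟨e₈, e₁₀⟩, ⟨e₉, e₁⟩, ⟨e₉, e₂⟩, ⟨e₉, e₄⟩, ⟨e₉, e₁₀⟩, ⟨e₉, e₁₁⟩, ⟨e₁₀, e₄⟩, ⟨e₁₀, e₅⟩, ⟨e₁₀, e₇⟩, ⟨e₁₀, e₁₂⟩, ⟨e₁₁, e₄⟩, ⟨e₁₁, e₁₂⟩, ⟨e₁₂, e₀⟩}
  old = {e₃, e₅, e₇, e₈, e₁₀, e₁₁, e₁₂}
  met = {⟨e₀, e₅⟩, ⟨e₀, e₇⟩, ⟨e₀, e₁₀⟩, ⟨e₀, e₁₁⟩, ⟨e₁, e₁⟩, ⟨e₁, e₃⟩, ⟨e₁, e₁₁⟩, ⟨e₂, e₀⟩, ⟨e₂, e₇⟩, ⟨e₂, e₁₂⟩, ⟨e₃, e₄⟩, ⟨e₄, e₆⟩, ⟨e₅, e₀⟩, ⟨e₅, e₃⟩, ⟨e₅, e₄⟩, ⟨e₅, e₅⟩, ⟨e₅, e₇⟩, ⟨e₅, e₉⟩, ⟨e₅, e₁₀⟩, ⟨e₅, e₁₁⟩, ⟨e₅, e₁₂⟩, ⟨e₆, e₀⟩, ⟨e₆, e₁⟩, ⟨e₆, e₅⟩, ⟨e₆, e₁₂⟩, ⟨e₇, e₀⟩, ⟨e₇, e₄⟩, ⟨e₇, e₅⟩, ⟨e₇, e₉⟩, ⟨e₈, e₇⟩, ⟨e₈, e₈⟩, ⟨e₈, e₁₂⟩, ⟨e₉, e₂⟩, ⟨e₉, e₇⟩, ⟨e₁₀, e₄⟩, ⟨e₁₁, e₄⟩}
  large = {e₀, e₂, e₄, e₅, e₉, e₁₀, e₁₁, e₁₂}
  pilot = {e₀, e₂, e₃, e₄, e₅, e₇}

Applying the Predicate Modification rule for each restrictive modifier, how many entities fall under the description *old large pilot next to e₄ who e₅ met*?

⟦next to e₄⟧ = {x : ⟨x, e₄⟩ ∈ ⟦next to⟧} = {e₁, e₂, e₃, e₅, e₇, e₈, e₉, e₁₀, e₁₁}
⟦who e₅ met⟧ = {x : ⟨e₅, x⟩ ∈ ⟦met⟧} = {e₀, e₃, e₄, e₅, e₇, e₉, e₁₀, e₁₁, e₁₂}
⟦pilot⟧ = {e₀, e₂, e₃, e₄, e₅, e₇}
… ∩ ⟦next to e₄⟧ = {e₀, e₂, e₃, e₄, e₅, e₇} ∩ {e₁, e₂, e₃, e₅, e₇, e₈, e₉, e₁₀, e₁₁} = {e₂, e₃, e₅, e₇}
… ∩ ⟦who e₅ met⟧ = {e₂, e₃, e₅, e₇} ∩ {e₀, e₃, e₄, e₅, e₇, e₉, e₁₀, e₁₁, e₁₂} = {e₃, e₅, e₇}
… ∩ ⟦old⟧ = {e₃, e₅, e₇} ∩ {e₃, e₅, e₇, e₈, e₁₀, e₁₁, e₁₂} = {e₃, e₅, e₇}
… ∩ ⟦large⟧ = {e₃, e₅, e₇} ∩ {e₀, e₂, e₄, e₅, e₉, e₁₀, e₁₁, e₁₂} = {e₅}
⟦old large pilot next to e₄ who e₅ met⟧ = {e₅}, so the cardinality is 1.

1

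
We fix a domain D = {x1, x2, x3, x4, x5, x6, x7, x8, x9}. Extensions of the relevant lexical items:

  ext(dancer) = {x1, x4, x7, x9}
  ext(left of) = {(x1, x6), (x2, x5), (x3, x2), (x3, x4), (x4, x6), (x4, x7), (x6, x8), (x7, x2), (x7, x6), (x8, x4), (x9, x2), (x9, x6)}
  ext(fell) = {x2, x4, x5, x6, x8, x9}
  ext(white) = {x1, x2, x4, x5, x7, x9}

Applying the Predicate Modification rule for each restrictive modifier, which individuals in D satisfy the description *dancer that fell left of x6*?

{x4, x9}

⟦that fell⟧ = ⟦fell⟧ = {x2, x4, x5, x6, x8, x9}
⟦left of x6⟧ = {x : ⟨x, x6⟩ ∈ ⟦left of⟧} = {x1, x4, x7, x9}
⟦dancer⟧ = {x1, x4, x7, x9}
… ∩ ⟦that fell⟧ = {x1, x4, x7, x9} ∩ {x2, x4, x5, x6, x8, x9} = {x4, x9}
… ∩ ⟦left of x6⟧ = {x4, x9} ∩ {x1, x4, x7, x9} = {x4, x9}
So ⟦dancer that fell left of x6⟧ = {x4, x9}.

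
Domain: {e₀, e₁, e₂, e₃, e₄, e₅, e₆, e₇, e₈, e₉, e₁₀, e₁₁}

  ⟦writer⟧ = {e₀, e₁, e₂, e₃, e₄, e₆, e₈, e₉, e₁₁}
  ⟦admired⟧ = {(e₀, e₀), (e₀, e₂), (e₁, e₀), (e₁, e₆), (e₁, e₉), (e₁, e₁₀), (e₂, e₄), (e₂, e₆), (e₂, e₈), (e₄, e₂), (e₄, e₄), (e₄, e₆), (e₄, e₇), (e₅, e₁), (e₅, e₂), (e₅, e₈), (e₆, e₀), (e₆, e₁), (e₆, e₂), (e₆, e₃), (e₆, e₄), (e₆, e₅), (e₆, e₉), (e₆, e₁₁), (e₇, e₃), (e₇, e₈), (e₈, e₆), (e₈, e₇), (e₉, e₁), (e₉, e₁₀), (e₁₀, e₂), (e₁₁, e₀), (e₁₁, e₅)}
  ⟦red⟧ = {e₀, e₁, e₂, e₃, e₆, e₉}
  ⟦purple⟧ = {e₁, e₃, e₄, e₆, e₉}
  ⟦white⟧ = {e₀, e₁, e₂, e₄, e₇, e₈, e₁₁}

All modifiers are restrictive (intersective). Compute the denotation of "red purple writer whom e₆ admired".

{e₁, e₃, e₉}

⟦whom e₆ admired⟧ = {x : ⟨e₆, x⟩ ∈ ⟦admired⟧} = {e₀, e₁, e₂, e₃, e₄, e₅, e₉, e₁₁}
⟦writer⟧ = {e₀, e₁, e₂, e₃, e₄, e₆, e₈, e₉, e₁₁}
… ∩ ⟦whom e₆ admired⟧ = {e₀, e₁, e₂, e₃, e₄, e₆, e₈, e₉, e₁₁} ∩ {e₀, e₁, e₂, e₃, e₄, e₅, e₉, e₁₁} = {e₀, e₁, e₂, e₃, e₄, e₉, e₁₁}
… ∩ ⟦red⟧ = {e₀, e₁, e₂, e₃, e₄, e₉, e₁₁} ∩ {e₀, e₁, e₂, e₃, e₆, e₉} = {e₀, e₁, e₂, e₃, e₉}
… ∩ ⟦purple⟧ = {e₀, e₁, e₂, e₃, e₉} ∩ {e₁, e₃, e₄, e₆, e₉} = {e₁, e₃, e₉}
So ⟦red purple writer whom e₆ admired⟧ = {e₁, e₃, e₉}.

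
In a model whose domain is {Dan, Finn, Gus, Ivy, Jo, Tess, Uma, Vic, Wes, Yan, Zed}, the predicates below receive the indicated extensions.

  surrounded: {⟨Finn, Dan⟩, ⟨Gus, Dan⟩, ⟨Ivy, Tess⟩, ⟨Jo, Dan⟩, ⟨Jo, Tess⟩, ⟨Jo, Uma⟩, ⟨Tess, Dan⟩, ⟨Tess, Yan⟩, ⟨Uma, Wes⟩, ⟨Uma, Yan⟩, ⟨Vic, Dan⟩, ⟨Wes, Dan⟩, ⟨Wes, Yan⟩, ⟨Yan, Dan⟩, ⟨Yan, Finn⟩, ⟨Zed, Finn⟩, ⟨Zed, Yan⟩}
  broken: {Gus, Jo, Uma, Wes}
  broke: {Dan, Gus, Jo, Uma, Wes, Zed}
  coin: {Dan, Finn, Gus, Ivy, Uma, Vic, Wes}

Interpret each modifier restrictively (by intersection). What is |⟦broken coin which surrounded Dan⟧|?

⟦which surrounded Dan⟧ = {x : ⟨x, Dan⟩ ∈ ⟦surrounded⟧} = {Finn, Gus, Jo, Tess, Vic, Wes, Yan}
⟦coin⟧ = {Dan, Finn, Gus, Ivy, Uma, Vic, Wes}
… ∩ ⟦which surrounded Dan⟧ = {Dan, Finn, Gus, Ivy, Uma, Vic, Wes} ∩ {Finn, Gus, Jo, Tess, Vic, Wes, Yan} = {Finn, Gus, Vic, Wes}
… ∩ ⟦broken⟧ = {Finn, Gus, Vic, Wes} ∩ {Gus, Jo, Uma, Wes} = {Gus, Wes}
⟦broken coin which surrounded Dan⟧ = {Gus, Wes}, so the cardinality is 2.

2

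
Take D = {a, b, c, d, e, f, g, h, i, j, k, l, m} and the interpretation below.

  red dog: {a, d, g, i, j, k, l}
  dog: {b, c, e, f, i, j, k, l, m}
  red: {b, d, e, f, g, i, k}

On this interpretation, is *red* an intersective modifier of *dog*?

⟦red⟧ ∩ ⟦dog⟧ = {b, d, e, f, g, i, k} ∩ {b, c, e, f, i, j, k, l, m} = {b, e, f, i, k}
Observed ⟦red dog⟧ = {a, d, g, i, j, k, l}.
These differ, so the modifier is not intersective in this model.

no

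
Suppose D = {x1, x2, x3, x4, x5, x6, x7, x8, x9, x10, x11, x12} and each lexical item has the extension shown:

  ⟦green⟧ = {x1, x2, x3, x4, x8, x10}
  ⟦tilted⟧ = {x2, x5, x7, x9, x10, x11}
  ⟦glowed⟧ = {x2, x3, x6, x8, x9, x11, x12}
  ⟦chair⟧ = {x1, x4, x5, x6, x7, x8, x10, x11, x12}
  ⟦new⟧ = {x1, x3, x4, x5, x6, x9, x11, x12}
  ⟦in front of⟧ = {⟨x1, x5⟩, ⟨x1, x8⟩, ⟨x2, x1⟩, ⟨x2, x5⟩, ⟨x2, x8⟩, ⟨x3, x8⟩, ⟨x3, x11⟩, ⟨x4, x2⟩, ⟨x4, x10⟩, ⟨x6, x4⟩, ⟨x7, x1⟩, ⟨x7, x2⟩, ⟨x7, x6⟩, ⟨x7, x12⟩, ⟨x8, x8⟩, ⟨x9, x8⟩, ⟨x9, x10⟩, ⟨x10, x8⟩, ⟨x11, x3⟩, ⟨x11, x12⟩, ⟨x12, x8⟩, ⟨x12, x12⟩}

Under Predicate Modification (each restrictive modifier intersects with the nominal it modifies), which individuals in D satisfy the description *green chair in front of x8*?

{x1, x8, x10}

⟦in front of x8⟧ = {x : ⟨x, x8⟩ ∈ ⟦in front of⟧} = {x1, x2, x3, x8, x9, x10, x12}
⟦chair⟧ = {x1, x4, x5, x6, x7, x8, x10, x11, x12}
… ∩ ⟦in front of x8⟧ = {x1, x4, x5, x6, x7, x8, x10, x11, x12} ∩ {x1, x2, x3, x8, x9, x10, x12} = {x1, x8, x10, x12}
… ∩ ⟦green⟧ = {x1, x8, x10, x12} ∩ {x1, x2, x3, x4, x8, x10} = {x1, x8, x10}
So ⟦green chair in front of x8⟧ = {x1, x8, x10}.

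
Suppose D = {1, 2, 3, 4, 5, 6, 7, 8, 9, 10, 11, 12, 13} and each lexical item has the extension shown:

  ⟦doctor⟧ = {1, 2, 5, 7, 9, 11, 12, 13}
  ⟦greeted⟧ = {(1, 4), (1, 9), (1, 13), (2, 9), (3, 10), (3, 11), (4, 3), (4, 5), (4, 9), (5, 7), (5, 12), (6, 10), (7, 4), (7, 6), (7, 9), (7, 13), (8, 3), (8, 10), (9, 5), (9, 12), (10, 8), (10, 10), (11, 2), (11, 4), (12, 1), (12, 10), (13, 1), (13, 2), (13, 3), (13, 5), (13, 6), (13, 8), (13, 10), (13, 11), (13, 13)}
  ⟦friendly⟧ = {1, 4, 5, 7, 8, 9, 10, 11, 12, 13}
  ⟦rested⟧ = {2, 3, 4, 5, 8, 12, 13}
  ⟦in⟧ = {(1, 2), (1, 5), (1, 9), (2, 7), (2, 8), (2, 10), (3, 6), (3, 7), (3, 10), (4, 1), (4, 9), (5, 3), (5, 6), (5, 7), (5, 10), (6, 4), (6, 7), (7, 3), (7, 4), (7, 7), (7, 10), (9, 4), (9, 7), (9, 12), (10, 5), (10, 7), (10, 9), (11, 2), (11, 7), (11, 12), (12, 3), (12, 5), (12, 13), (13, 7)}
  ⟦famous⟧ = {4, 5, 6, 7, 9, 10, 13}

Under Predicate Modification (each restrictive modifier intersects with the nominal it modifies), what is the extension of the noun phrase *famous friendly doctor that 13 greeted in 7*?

{5, 13}

⟦that 13 greeted⟧ = {x : ⟨13, x⟩ ∈ ⟦greeted⟧} = {1, 2, 3, 5, 6, 8, 10, 11, 13}
⟦in 7⟧ = {x : ⟨x, 7⟩ ∈ ⟦in⟧} = {2, 3, 5, 6, 7, 9, 10, 11, 13}
⟦doctor⟧ = {1, 2, 5, 7, 9, 11, 12, 13}
… ∩ ⟦that 13 greeted⟧ = {1, 2, 5, 7, 9, 11, 12, 13} ∩ {1, 2, 3, 5, 6, 8, 10, 11, 13} = {1, 2, 5, 11, 13}
… ∩ ⟦in 7⟧ = {1, 2, 5, 11, 13} ∩ {2, 3, 5, 6, 7, 9, 10, 11, 13} = {2, 5, 11, 13}
… ∩ ⟦famous⟧ = {2, 5, 11, 13} ∩ {4, 5, 6, 7, 9, 10, 13} = {5, 13}
… ∩ ⟦friendly⟧ = {5, 13} ∩ {1, 4, 5, 7, 8, 9, 10, 11, 12, 13} = {5, 13}
So ⟦famous friendly doctor that 13 greeted in 7⟧ = {5, 13}.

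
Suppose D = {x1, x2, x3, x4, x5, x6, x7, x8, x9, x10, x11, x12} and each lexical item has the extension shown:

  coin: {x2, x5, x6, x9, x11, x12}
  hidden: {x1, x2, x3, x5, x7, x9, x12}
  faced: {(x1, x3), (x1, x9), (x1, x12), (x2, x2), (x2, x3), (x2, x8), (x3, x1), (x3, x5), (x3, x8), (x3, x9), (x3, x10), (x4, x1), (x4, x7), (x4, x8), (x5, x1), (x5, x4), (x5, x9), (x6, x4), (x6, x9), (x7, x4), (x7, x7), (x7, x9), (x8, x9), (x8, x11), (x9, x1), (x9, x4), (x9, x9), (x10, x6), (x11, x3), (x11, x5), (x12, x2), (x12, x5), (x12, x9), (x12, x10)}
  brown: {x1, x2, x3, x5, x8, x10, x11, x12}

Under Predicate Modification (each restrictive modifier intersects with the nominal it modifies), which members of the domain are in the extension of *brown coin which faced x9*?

⟦which faced x9⟧ = {x : ⟨x, x9⟩ ∈ ⟦faced⟧} = {x1, x3, x5, x6, x7, x8, x9, x12}
⟦coin⟧ = {x2, x5, x6, x9, x11, x12}
… ∩ ⟦which faced x9⟧ = {x2, x5, x6, x9, x11, x12} ∩ {x1, x3, x5, x6, x7, x8, x9, x12} = {x5, x6, x9, x12}
… ∩ ⟦brown⟧ = {x5, x6, x9, x12} ∩ {x1, x2, x3, x5, x8, x10, x11, x12} = {x5, x12}
So ⟦brown coin which faced x9⟧ = {x5, x12}.

{x5, x12}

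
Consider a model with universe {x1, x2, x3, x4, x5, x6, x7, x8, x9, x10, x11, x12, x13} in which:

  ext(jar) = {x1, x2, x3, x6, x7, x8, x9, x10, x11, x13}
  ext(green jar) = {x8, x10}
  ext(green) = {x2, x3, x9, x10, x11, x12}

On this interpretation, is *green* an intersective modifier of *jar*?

no

⟦green⟧ ∩ ⟦jar⟧ = {x2, x3, x9, x10, x11, x12} ∩ {x1, x2, x3, x6, x7, x8, x9, x10, x11, x13} = {x2, x3, x9, x10, x11}
Observed ⟦green jar⟧ = {x8, x10}.
These differ, so the modifier is not intersective in this model.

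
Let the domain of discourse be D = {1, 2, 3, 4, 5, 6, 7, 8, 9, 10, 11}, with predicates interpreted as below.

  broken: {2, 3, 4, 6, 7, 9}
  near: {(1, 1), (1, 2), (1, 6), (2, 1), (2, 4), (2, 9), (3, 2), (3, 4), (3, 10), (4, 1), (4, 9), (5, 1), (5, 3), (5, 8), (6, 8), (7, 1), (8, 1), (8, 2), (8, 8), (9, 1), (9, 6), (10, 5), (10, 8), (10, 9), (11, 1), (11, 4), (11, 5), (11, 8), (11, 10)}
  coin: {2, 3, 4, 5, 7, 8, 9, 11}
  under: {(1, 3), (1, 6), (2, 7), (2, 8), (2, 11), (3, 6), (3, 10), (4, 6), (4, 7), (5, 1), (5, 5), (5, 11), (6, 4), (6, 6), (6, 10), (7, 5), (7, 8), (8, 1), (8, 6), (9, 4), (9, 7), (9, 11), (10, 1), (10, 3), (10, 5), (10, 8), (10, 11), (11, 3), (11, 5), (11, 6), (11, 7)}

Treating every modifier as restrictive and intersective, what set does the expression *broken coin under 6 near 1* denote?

{4}

⟦under 6⟧ = {x : ⟨x, 6⟩ ∈ ⟦under⟧} = {1, 3, 4, 6, 8, 11}
⟦near 1⟧ = {x : ⟨x, 1⟩ ∈ ⟦near⟧} = {1, 2, 4, 5, 7, 8, 9, 11}
⟦coin⟧ = {2, 3, 4, 5, 7, 8, 9, 11}
… ∩ ⟦under 6⟧ = {2, 3, 4, 5, 7, 8, 9, 11} ∩ {1, 3, 4, 6, 8, 11} = {3, 4, 8, 11}
… ∩ ⟦near 1⟧ = {3, 4, 8, 11} ∩ {1, 2, 4, 5, 7, 8, 9, 11} = {4, 8, 11}
… ∩ ⟦broken⟧ = {4, 8, 11} ∩ {2, 3, 4, 6, 7, 9} = {4}
So ⟦broken coin under 6 near 1⟧ = {4}.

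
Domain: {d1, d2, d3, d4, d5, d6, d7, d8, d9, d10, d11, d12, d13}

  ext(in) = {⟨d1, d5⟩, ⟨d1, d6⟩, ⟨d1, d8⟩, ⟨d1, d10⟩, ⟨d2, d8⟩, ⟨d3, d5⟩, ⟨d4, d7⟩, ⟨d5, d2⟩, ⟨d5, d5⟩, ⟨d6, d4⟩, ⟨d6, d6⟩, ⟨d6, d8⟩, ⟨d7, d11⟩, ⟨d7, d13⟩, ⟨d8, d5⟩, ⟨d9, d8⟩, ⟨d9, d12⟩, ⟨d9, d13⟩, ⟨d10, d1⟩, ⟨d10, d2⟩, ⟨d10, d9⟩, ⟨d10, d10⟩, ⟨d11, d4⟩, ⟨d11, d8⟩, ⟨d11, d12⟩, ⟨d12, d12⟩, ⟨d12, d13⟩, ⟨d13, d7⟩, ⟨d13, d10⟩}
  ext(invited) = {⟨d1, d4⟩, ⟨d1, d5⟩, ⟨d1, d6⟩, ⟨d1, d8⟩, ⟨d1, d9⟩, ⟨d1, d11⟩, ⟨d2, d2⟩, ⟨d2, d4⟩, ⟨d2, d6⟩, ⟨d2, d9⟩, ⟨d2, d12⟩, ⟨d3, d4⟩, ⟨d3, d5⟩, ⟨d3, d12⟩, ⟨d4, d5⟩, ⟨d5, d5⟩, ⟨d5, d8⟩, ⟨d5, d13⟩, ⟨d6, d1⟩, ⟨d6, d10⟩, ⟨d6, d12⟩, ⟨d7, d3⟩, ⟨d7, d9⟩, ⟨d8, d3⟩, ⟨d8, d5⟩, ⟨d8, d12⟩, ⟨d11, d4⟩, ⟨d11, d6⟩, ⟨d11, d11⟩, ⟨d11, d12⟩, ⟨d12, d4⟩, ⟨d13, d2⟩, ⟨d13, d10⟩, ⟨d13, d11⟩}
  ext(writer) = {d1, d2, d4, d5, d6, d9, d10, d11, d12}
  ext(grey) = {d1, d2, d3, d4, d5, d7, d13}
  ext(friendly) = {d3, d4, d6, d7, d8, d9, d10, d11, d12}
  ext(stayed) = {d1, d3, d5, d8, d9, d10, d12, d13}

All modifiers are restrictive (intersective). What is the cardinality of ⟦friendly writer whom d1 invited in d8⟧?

⟦whom d1 invited⟧ = {x : ⟨d1, x⟩ ∈ ⟦invited⟧} = {d4, d5, d6, d8, d9, d11}
⟦in d8⟧ = {x : ⟨x, d8⟩ ∈ ⟦in⟧} = {d1, d2, d6, d9, d11}
⟦writer⟧ = {d1, d2, d4, d5, d6, d9, d10, d11, d12}
… ∩ ⟦whom d1 invited⟧ = {d1, d2, d4, d5, d6, d9, d10, d11, d12} ∩ {d4, d5, d6, d8, d9, d11} = {d4, d5, d6, d9, d11}
… ∩ ⟦in d8⟧ = {d4, d5, d6, d9, d11} ∩ {d1, d2, d6, d9, d11} = {d6, d9, d11}
… ∩ ⟦friendly⟧ = {d6, d9, d11} ∩ {d3, d4, d6, d7, d8, d9, d10, d11, d12} = {d6, d9, d11}
⟦friendly writer whom d1 invited in d8⟧ = {d6, d9, d11}, so the cardinality is 3.

3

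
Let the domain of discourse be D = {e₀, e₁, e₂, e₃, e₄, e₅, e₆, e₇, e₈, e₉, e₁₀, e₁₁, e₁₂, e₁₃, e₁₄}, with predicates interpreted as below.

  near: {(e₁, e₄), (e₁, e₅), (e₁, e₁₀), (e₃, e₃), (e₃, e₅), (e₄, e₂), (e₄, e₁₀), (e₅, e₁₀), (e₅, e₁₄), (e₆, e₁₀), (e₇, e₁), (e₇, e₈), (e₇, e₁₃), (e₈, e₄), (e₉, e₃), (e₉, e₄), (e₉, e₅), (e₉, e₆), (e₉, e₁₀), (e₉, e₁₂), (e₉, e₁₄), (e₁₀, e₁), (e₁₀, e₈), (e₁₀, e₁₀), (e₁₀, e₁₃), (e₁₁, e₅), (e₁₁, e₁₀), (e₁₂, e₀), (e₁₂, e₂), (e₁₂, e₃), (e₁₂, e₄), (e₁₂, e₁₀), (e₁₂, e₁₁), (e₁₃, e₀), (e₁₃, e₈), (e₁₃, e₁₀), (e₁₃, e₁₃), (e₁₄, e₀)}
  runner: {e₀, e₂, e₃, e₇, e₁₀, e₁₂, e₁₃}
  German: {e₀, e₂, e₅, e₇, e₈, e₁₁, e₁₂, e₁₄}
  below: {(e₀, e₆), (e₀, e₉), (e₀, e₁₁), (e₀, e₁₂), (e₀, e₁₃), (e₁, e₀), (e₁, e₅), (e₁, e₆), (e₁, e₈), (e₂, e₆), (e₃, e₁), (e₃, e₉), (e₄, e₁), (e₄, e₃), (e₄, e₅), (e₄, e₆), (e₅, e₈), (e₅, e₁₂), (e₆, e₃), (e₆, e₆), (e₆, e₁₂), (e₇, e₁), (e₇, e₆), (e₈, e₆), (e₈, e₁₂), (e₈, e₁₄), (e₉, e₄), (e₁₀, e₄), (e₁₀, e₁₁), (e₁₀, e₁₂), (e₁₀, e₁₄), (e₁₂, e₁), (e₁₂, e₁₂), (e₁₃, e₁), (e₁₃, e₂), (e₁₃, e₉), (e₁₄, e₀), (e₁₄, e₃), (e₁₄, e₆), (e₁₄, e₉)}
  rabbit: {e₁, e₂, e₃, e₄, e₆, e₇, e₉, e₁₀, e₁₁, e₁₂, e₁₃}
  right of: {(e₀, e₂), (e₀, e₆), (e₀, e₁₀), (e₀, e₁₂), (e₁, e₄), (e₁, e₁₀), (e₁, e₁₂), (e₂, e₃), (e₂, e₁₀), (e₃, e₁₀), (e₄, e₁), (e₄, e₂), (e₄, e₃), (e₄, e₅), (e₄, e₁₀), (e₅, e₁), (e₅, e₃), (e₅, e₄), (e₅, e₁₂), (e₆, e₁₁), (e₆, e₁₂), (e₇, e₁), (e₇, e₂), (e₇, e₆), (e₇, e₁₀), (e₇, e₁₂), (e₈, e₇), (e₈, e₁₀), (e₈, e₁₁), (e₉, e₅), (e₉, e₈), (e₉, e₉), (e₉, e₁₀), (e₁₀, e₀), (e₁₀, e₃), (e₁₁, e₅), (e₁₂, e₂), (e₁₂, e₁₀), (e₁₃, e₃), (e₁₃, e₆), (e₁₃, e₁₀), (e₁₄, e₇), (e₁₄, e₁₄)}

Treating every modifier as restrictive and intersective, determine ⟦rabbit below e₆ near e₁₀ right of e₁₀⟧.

⟦below e₆⟧ = {x : ⟨x, e₆⟩ ∈ ⟦below⟧} = {e₀, e₁, e₂, e₄, e₆, e₇, e₈, e₁₄}
⟦near e₁₀⟧ = {x : ⟨x, e₁₀⟩ ∈ ⟦near⟧} = {e₁, e₄, e₅, e₆, e₉, e₁₀, e₁₁, e₁₂, e₁₃}
⟦right of e₁₀⟧ = {x : ⟨x, e₁₀⟩ ∈ ⟦right of⟧} = {e₀, e₁, e₂, e₃, e₄, e₇, e₈, e₉, e₁₂, e₁₃}
⟦rabbit⟧ = {e₁, e₂, e₃, e₄, e₆, e₇, e₉, e₁₀, e₁₁, e₁₂, e₁₃}
… ∩ ⟦below e₆⟧ = {e₁, e₂, e₃, e₄, e₆, e₇, e₉, e₁₀, e₁₁, e₁₂, e₁₃} ∩ {e₀, e₁, e₂, e₄, e₆, e₇, e₈, e₁₄} = {e₁, e₂, e₄, e₆, e₇}
… ∩ ⟦near e₁₀⟧ = {e₁, e₂, e₄, e₆, e₇} ∩ {e₁, e₄, e₅, e₆, e₉, e₁₀, e₁₁, e₁₂, e₁₃} = {e₁, e₄, e₆}
… ∩ ⟦right of e₁₀⟧ = {e₁, e₄, e₆} ∩ {e₀, e₁, e₂, e₃, e₄, e₇, e₈, e₉, e₁₂, e₁₃} = {e₁, e₄}
So ⟦rabbit below e₆ near e₁₀ right of e₁₀⟧ = {e₁, e₄}.

{e₁, e₄}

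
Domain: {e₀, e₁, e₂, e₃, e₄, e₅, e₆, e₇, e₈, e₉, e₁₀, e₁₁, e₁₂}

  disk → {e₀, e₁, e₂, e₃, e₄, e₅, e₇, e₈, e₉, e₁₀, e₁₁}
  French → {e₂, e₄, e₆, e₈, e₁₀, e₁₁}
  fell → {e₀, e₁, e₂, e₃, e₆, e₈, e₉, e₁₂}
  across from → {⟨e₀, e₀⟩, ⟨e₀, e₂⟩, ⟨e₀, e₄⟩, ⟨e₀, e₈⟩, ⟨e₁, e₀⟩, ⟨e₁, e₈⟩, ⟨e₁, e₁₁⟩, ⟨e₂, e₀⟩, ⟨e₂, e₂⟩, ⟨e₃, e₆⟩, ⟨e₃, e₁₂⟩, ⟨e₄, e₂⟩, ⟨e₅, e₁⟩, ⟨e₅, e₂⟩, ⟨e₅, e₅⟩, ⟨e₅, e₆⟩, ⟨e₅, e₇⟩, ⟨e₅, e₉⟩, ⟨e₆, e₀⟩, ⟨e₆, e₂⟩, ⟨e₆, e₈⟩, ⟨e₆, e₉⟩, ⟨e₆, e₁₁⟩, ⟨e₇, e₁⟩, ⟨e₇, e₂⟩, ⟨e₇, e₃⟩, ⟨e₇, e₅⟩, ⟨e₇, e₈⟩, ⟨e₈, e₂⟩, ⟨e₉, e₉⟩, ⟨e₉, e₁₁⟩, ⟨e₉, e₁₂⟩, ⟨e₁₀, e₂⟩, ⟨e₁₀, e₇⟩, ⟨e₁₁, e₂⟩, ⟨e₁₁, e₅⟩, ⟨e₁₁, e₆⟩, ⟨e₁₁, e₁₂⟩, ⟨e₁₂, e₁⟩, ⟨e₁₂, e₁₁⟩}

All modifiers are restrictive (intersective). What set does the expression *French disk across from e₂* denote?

⟦across from e₂⟧ = {x : ⟨x, e₂⟩ ∈ ⟦across from⟧} = {e₀, e₂, e₄, e₅, e₆, e₇, e₈, e₁₀, e₁₁}
⟦disk⟧ = {e₀, e₁, e₂, e₃, e₄, e₅, e₇, e₈, e₉, e₁₀, e₁₁}
… ∩ ⟦across from e₂⟧ = {e₀, e₁, e₂, e₃, e₄, e₅, e₇, e₈, e₉, e₁₀, e₁₁} ∩ {e₀, e₂, e₄, e₅, e₆, e₇, e₈, e₁₀, e₁₁} = {e₀, e₂, e₄, e₅, e₇, e₈, e₁₀, e₁₁}
… ∩ ⟦French⟧ = {e₀, e₂, e₄, e₅, e₇, e₈, e₁₀, e₁₁} ∩ {e₂, e₄, e₆, e₈, e₁₀, e₁₁} = {e₂, e₄, e₈, e₁₀, e₁₁}
So ⟦French disk across from e₂⟧ = {e₂, e₄, e₈, e₁₀, e₁₁}.

{e₂, e₄, e₈, e₁₀, e₁₁}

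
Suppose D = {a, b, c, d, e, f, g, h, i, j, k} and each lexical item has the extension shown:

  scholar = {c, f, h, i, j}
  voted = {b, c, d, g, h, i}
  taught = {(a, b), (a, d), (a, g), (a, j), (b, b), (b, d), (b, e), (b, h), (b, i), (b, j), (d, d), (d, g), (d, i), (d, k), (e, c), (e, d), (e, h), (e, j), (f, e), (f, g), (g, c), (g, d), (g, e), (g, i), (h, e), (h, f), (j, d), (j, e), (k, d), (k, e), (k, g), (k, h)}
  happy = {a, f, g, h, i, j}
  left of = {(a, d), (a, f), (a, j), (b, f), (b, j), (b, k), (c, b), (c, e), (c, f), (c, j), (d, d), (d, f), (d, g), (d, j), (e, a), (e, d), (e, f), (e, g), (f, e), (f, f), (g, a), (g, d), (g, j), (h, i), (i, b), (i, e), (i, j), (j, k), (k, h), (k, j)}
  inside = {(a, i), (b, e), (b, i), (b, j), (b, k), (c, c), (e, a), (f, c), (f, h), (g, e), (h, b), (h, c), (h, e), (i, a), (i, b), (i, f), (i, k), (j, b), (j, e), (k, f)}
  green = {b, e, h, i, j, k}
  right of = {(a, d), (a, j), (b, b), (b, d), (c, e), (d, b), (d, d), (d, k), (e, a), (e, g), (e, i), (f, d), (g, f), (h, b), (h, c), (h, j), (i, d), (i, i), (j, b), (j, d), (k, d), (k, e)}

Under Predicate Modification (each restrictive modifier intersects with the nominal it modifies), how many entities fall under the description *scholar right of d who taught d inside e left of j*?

0

⟦right of d⟧ = {x : ⟨x, d⟩ ∈ ⟦right of⟧} = {a, b, d, f, i, j, k}
⟦who taught d⟧ = {x : ⟨x, d⟩ ∈ ⟦taught⟧} = {a, b, d, e, g, j, k}
⟦inside e⟧ = {x : ⟨x, e⟩ ∈ ⟦inside⟧} = {b, g, h, j}
⟦left of j⟧ = {x : ⟨x, j⟩ ∈ ⟦left of⟧} = {a, b, c, d, g, i, k}
⟦scholar⟧ = {c, f, h, i, j}
… ∩ ⟦right of d⟧ = {c, f, h, i, j} ∩ {a, b, d, f, i, j, k} = {f, i, j}
… ∩ ⟦who taught d⟧ = {f, i, j} ∩ {a, b, d, e, g, j, k} = {j}
… ∩ ⟦inside e⟧ = {j} ∩ {b, g, h, j} = {j}
… ∩ ⟦left of j⟧ = {j} ∩ {a, b, c, d, g, i, k} = ∅
⟦scholar right of d who taught d inside e left of j⟧ = ∅, so the cardinality is 0.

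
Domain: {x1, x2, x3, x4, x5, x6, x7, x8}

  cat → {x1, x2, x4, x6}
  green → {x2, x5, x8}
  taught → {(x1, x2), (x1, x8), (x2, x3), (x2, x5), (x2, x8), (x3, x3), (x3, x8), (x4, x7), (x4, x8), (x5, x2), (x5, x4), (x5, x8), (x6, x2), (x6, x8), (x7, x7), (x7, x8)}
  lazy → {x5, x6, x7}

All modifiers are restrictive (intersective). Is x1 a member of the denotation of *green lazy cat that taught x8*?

⟦that taught x8⟧ = {x : ⟨x, x8⟩ ∈ ⟦taught⟧} = {x1, x2, x3, x4, x5, x6, x7}
⟦cat⟧ = {x1, x2, x4, x6}
… ∩ ⟦that taught x8⟧ = {x1, x2, x4, x6} ∩ {x1, x2, x3, x4, x5, x6, x7} = {x1, x2, x4, x6}
… ∩ ⟦green⟧ = {x1, x2, x4, x6} ∩ {x2, x5, x8} = {x2}
… ∩ ⟦lazy⟧ = {x2} ∩ {x5, x6, x7} = ∅
⟦green lazy cat that taught x8⟧ = ∅; x1 ∉ this set.

no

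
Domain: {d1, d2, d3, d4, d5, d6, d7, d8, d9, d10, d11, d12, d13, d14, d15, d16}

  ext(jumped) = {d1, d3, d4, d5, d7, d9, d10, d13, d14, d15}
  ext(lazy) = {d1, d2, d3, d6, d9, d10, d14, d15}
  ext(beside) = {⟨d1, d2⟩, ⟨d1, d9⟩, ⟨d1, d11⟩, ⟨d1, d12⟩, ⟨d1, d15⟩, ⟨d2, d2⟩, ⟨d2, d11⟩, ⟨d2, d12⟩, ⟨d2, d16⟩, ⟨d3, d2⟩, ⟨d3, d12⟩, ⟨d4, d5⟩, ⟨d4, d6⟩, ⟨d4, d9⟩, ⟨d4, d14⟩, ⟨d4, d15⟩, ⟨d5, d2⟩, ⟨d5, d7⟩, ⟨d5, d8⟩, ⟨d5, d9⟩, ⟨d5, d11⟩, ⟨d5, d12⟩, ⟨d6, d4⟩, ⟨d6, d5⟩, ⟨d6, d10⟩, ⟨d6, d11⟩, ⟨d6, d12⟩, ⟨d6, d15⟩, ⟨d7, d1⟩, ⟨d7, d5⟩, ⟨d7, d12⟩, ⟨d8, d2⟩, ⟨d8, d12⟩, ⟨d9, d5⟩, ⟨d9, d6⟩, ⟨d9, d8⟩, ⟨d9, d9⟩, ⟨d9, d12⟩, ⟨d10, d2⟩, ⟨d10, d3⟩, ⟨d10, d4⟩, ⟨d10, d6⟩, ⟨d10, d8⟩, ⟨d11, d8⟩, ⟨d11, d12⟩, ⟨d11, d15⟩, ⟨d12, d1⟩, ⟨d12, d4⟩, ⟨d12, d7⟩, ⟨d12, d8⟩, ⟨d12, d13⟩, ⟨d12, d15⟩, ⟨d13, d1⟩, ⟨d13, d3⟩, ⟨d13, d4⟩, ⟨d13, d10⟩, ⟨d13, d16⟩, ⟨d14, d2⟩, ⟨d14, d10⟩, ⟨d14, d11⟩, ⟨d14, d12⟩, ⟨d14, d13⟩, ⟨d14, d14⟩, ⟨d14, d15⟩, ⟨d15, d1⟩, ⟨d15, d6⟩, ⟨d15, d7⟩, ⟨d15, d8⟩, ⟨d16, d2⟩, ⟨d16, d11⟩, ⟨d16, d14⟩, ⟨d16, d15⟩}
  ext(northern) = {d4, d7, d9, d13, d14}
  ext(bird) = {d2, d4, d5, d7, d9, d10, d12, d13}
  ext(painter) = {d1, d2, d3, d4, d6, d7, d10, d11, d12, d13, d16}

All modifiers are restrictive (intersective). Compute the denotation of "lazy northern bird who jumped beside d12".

{d9}

⟦who jumped⟧ = ⟦jumped⟧ = {d1, d3, d4, d5, d7, d9, d10, d13, d14, d15}
⟦beside d12⟧ = {x : ⟨x, d12⟩ ∈ ⟦beside⟧} = {d1, d2, d3, d5, d6, d7, d8, d9, d11, d14}
⟦bird⟧ = {d2, d4, d5, d7, d9, d10, d12, d13}
… ∩ ⟦who jumped⟧ = {d2, d4, d5, d7, d9, d10, d12, d13} ∩ {d1, d3, d4, d5, d7, d9, d10, d13, d14, d15} = {d4, d5, d7, d9, d10, d13}
… ∩ ⟦beside d12⟧ = {d4, d5, d7, d9, d10, d13} ∩ {d1, d2, d3, d5, d6, d7, d8, d9, d11, d14} = {d5, d7, d9}
… ∩ ⟦lazy⟧ = {d5, d7, d9} ∩ {d1, d2, d3, d6, d9, d10, d14, d15} = {d9}
… ∩ ⟦northern⟧ = {d9} ∩ {d4, d7, d9, d13, d14} = {d9}
So ⟦lazy northern bird who jumped beside d12⟧ = {d9}.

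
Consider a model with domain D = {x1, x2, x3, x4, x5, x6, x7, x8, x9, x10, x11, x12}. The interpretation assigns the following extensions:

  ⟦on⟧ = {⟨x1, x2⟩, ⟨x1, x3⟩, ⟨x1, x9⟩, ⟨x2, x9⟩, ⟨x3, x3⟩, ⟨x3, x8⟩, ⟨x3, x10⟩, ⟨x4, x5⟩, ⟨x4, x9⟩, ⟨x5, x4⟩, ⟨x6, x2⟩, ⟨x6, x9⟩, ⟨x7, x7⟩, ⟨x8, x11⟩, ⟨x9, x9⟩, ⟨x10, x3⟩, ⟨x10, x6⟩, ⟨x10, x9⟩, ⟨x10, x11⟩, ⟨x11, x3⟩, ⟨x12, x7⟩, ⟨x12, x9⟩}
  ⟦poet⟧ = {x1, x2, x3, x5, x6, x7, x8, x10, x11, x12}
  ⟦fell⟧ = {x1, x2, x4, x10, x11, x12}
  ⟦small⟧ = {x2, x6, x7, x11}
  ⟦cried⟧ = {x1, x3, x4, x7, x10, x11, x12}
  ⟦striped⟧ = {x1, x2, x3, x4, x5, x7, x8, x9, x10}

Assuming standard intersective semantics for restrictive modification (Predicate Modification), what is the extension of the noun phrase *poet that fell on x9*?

{x1, x2, x10, x12}

⟦that fell⟧ = ⟦fell⟧ = {x1, x2, x4, x10, x11, x12}
⟦on x9⟧ = {x : ⟨x, x9⟩ ∈ ⟦on⟧} = {x1, x2, x4, x6, x9, x10, x12}
⟦poet⟧ = {x1, x2, x3, x5, x6, x7, x8, x10, x11, x12}
… ∩ ⟦that fell⟧ = {x1, x2, x3, x5, x6, x7, x8, x10, x11, x12} ∩ {x1, x2, x4, x10, x11, x12} = {x1, x2, x10, x11, x12}
… ∩ ⟦on x9⟧ = {x1, x2, x10, x11, x12} ∩ {x1, x2, x4, x6, x9, x10, x12} = {x1, x2, x10, x12}
So ⟦poet that fell on x9⟧ = {x1, x2, x10, x12}.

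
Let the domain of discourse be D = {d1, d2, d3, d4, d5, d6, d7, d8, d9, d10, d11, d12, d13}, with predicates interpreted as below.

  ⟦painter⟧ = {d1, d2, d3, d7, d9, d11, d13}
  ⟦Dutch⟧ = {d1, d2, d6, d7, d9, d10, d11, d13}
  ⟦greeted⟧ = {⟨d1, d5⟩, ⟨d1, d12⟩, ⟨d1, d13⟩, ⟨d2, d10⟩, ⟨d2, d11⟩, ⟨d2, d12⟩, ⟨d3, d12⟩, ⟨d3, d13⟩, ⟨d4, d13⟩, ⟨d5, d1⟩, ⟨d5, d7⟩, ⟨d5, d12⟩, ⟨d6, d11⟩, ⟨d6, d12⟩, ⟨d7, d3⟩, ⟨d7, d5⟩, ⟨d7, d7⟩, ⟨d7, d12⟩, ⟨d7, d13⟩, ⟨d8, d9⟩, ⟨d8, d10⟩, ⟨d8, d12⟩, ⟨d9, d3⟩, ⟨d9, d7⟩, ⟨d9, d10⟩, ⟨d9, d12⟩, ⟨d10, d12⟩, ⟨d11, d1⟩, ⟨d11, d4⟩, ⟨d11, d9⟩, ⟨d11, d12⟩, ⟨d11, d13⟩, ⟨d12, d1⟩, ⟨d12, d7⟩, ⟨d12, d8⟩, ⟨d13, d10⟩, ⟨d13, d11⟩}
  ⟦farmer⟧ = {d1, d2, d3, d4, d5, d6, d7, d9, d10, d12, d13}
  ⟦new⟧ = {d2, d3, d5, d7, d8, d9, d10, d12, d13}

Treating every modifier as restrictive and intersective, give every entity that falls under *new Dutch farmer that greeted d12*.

⟦that greeted d12⟧ = {x : ⟨x, d12⟩ ∈ ⟦greeted⟧} = {d1, d2, d3, d5, d6, d7, d8, d9, d10, d11}
⟦farmer⟧ = {d1, d2, d3, d4, d5, d6, d7, d9, d10, d12, d13}
… ∩ ⟦that greeted d12⟧ = {d1, d2, d3, d4, d5, d6, d7, d9, d10, d12, d13} ∩ {d1, d2, d3, d5, d6, d7, d8, d9, d10, d11} = {d1, d2, d3, d5, d6, d7, d9, d10}
… ∩ ⟦new⟧ = {d1, d2, d3, d5, d6, d7, d9, d10} ∩ {d2, d3, d5, d7, d8, d9, d10, d12, d13} = {d2, d3, d5, d7, d9, d10}
… ∩ ⟦Dutch⟧ = {d2, d3, d5, d7, d9, d10} ∩ {d1, d2, d6, d7, d9, d10, d11, d13} = {d2, d7, d9, d10}
So ⟦new Dutch farmer that greeted d12⟧ = {d2, d7, d9, d10}.

{d2, d7, d9, d10}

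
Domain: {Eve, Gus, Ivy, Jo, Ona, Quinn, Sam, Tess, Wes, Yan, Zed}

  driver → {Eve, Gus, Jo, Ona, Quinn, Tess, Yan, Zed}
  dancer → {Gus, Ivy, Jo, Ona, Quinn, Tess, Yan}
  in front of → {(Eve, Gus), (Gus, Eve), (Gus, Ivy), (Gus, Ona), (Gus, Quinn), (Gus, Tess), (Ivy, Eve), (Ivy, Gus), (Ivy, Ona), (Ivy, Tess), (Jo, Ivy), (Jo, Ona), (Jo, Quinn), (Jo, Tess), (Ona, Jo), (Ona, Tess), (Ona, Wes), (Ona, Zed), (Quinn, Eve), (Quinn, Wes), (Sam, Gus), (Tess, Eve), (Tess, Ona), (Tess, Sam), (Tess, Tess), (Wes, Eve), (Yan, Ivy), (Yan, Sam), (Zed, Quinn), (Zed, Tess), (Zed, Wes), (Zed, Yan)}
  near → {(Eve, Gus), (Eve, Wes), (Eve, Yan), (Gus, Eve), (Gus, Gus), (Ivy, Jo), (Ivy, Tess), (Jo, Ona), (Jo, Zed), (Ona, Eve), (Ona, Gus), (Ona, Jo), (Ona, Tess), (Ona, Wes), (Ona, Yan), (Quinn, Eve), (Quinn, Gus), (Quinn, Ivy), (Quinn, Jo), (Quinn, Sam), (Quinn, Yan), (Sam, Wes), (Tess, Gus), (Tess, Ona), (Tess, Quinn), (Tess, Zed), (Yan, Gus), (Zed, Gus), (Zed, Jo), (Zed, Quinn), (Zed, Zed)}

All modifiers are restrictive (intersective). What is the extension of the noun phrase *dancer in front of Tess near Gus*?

⟦in front of Tess⟧ = {x : ⟨x, Tess⟩ ∈ ⟦in front of⟧} = {Gus, Ivy, Jo, Ona, Tess, Zed}
⟦near Gus⟧ = {x : ⟨x, Gus⟩ ∈ ⟦near⟧} = {Eve, Gus, Ona, Quinn, Tess, Yan, Zed}
⟦dancer⟧ = {Gus, Ivy, Jo, Ona, Quinn, Tess, Yan}
… ∩ ⟦in front of Tess⟧ = {Gus, Ivy, Jo, Ona, Quinn, Tess, Yan} ∩ {Gus, Ivy, Jo, Ona, Tess, Zed} = {Gus, Ivy, Jo, Ona, Tess}
… ∩ ⟦near Gus⟧ = {Gus, Ivy, Jo, Ona, Tess} ∩ {Eve, Gus, Ona, Quinn, Tess, Yan, Zed} = {Gus, Ona, Tess}
So ⟦dancer in front of Tess near Gus⟧ = {Gus, Ona, Tess}.

{Gus, Ona, Tess}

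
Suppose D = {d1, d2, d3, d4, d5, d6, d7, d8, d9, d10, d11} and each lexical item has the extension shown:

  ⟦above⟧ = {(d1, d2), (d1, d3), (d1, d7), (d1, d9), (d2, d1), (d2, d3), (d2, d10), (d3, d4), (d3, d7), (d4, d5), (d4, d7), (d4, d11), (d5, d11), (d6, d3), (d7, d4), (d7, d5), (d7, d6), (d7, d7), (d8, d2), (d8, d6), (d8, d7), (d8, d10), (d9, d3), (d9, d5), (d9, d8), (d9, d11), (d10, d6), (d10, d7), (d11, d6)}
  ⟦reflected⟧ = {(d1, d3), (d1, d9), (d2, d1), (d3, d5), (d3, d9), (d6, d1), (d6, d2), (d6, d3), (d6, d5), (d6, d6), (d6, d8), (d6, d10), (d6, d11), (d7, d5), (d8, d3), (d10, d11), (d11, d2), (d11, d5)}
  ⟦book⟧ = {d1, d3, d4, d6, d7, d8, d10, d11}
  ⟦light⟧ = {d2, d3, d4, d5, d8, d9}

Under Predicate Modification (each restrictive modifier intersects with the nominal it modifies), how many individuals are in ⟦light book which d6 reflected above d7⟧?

⟦which d6 reflected⟧ = {x : ⟨d6, x⟩ ∈ ⟦reflected⟧} = {d1, d2, d3, d5, d6, d8, d10, d11}
⟦above d7⟧ = {x : ⟨x, d7⟩ ∈ ⟦above⟧} = {d1, d3, d4, d7, d8, d10}
⟦book⟧ = {d1, d3, d4, d6, d7, d8, d10, d11}
… ∩ ⟦which d6 reflected⟧ = {d1, d3, d4, d6, d7, d8, d10, d11} ∩ {d1, d2, d3, d5, d6, d8, d10, d11} = {d1, d3, d6, d8, d10, d11}
… ∩ ⟦above d7⟧ = {d1, d3, d6, d8, d10, d11} ∩ {d1, d3, d4, d7, d8, d10} = {d1, d3, d8, d10}
… ∩ ⟦light⟧ = {d1, d3, d8, d10} ∩ {d2, d3, d4, d5, d8, d9} = {d3, d8}
⟦light book which d6 reflected above d7⟧ = {d3, d8}, so the cardinality is 2.

2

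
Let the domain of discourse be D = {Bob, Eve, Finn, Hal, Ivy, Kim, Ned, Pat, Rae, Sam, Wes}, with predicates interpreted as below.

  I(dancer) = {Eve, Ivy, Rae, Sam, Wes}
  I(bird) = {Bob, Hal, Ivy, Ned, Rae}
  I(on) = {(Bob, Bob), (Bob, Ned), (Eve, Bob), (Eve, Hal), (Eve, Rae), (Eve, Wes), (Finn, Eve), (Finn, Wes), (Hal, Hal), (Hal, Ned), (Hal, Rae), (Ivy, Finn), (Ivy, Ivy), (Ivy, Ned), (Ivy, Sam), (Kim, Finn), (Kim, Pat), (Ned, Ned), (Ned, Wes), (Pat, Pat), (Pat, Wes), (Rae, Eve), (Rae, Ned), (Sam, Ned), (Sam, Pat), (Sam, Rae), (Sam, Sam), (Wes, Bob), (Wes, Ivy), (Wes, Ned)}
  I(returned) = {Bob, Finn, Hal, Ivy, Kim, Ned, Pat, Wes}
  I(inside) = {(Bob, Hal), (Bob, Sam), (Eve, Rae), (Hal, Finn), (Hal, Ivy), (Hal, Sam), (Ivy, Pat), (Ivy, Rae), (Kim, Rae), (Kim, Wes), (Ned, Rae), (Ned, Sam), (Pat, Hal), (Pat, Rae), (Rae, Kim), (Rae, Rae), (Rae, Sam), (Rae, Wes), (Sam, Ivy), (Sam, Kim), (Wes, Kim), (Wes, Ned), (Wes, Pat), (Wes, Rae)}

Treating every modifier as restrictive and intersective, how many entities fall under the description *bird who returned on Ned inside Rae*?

2

⟦who returned⟧ = ⟦returned⟧ = {Bob, Finn, Hal, Ivy, Kim, Ned, Pat, Wes}
⟦on Ned⟧ = {x : ⟨x, Ned⟩ ∈ ⟦on⟧} = {Bob, Hal, Ivy, Ned, Rae, Sam, Wes}
⟦inside Rae⟧ = {x : ⟨x, Rae⟩ ∈ ⟦inside⟧} = {Eve, Ivy, Kim, Ned, Pat, Rae, Wes}
⟦bird⟧ = {Bob, Hal, Ivy, Ned, Rae}
… ∩ ⟦who returned⟧ = {Bob, Hal, Ivy, Ned, Rae} ∩ {Bob, Finn, Hal, Ivy, Kim, Ned, Pat, Wes} = {Bob, Hal, Ivy, Ned}
… ∩ ⟦on Ned⟧ = {Bob, Hal, Ivy, Ned} ∩ {Bob, Hal, Ivy, Ned, Rae, Sam, Wes} = {Bob, Hal, Ivy, Ned}
… ∩ ⟦inside Rae⟧ = {Bob, Hal, Ivy, Ned} ∩ {Eve, Ivy, Kim, Ned, Pat, Rae, Wes} = {Ivy, Ned}
⟦bird who returned on Ned inside Rae⟧ = {Ivy, Ned}, so the cardinality is 2.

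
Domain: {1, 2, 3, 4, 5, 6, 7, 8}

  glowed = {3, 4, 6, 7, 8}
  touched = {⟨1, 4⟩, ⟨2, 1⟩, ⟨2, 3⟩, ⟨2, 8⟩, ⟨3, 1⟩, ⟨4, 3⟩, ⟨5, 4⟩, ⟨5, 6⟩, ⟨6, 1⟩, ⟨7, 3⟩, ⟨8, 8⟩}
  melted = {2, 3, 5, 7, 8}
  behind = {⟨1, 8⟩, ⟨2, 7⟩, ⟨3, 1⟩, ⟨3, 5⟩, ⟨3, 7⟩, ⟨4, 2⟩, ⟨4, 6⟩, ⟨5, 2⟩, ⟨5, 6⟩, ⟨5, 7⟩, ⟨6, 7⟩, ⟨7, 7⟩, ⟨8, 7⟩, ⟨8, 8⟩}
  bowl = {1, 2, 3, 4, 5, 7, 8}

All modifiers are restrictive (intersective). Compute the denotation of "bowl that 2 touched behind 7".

⟦that 2 touched⟧ = {x : ⟨2, x⟩ ∈ ⟦touched⟧} = {1, 3, 8}
⟦behind 7⟧ = {x : ⟨x, 7⟩ ∈ ⟦behind⟧} = {2, 3, 5, 6, 7, 8}
⟦bowl⟧ = {1, 2, 3, 4, 5, 7, 8}
… ∩ ⟦that 2 touched⟧ = {1, 2, 3, 4, 5, 7, 8} ∩ {1, 3, 8} = {1, 3, 8}
… ∩ ⟦behind 7⟧ = {1, 3, 8} ∩ {2, 3, 5, 6, 7, 8} = {3, 8}
So ⟦bowl that 2 touched behind 7⟧ = {3, 8}.

{3, 8}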